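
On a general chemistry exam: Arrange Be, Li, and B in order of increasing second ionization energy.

Be < B < Li

After 1 electron has been removed, what remains? Be⁺ still has 1 valence electron; Li⁺ is the bare [He] core; B⁺ still has 2 valence electrons.
Pulling an electron out of a noble-gas core costs far more than removing a remaining valence electron, so Li sits at the high end of IE_2.
Valence configurations: Be⁺ [He]2s¹, B⁺ [He]2s².
Tabulated IE_2 (kJ/mol): Be 1757, Li 7298, B 2427.
Putting it together, IE_2: Be < B < Li.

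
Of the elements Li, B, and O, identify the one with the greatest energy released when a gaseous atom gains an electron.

O

Li is in period 2, group 1; B is in period 2, group 13; O is in period 2, group 16.
Electron affinity generally becomes more exothermic across a period toward the halogens and less exothermic down a group.
All lie in period 2; the across-period trend (electron affinity increases left to right) applies, with the exception below.
Note the exception: Li has a higher electron affinity than B, contrary to the simple trend — B's ns²np¹ configuration gives only a small electron affinity — the sparsely filled np subshell binds an added electron weakly.
Approximate values (kJ/mol): Li 60, B 27, O 141.
The greatest energy released when a gaseous atom gains an electron among these belongs to O.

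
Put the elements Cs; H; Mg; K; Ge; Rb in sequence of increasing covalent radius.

H < Ge < Mg < K < Rb < Cs

H is in period 1, group 1; Mg is in period 3, group 2; K is in period 4, group 1; Ge is in period 4, group 14; Rb is in period 5, group 1; Cs is in period 6, group 1.
Radius decreases left→right (rising Z_eff, same n) and increases top→bottom (higher n).
These span different periods and groups, so the two trends combine.
Ge > H: period and group pull opposite ways; the down-group shift dominates (121 vs 32 pm).
Mg > Ge: period and group pull opposite ways; the across-period shift dominates (139 vs 121 pm).
K > Mg: relative to Mg, both the across-period and down-group shifts push K's atomic radius up.
Rb > K: they share group 1; the group trend gives Rb the larger value.
Cs > Rb: they share group 1; the group trend gives Cs the larger value.
Approximate values (pm): H 32, Mg 139, K 196, Ge 121, Rb 210, Cs 232.
So from smallest to largest: H < Ge < Mg < K < Rb < Cs.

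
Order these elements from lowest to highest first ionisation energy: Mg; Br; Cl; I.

Mg is in period 3, group 2; Cl is in period 3, group 17; Br is in period 4, group 17; I is in period 5, group 17.
IE₁ increases left→right with effective nuclear charge and decreases top→bottom as the valence shell moves farther out.
These span different periods and groups, so the two trends combine.
I > Mg: period and group pull opposite ways; the across-period shift dominates (1008 vs 738 kJ/mol).
Br > I: Br sits above I in group 17, so the down-group effect alone puts Br higher.
Cl > Br: Cl sits above Br in group 17, so the down-group effect alone puts Cl higher.
Approximate values (kJ/mol): Mg 738, Cl 1251, Br 1140, I 1008.
So from lowest to highest: Mg < I < Br < Cl.

Mg < I < Br < Cl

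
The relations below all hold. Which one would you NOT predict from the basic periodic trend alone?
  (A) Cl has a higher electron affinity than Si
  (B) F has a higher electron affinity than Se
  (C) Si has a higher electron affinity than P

(C)

The general trend: electron affinity increases across a period and decreases down a group.
(A) Cl (period 3, group 17) vs Si (period 3, group 14): the stated order agrees with the simple trend.
(B) F (period 2, group 17) vs Se (period 4, group 16): the stated order agrees with the simple trend.
(C) Si (period 3, group 14) vs P (period 3, group 15): the stated order contradicts the simple trend.
The exception is (C): adding an electron to P's half-filled 3p³ is unfavourable, so Si (3p²) has the more exothermic EA.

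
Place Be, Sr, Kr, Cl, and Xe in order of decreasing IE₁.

Kr > Cl > Xe > Be > Sr

Be is in period 2, group 2; Cl is in period 3, group 17; Kr is in period 4, group 18; Sr is in period 5, group 2; Xe is in period 5, group 18.
Removing the outermost electron gets harder across a period and easier down a group.
Neither a single period nor a single group — weigh both effects.
Be > Sr: Be sits above Sr in group 2, so the down-group effect alone puts Be higher.
Xe > Be: period and group pull opposite ways; the across-period shift dominates (1170 vs 900 kJ/mol).
Cl > Xe: the two effects oppose for this pair; the down-group effect wins (1251 vs 1170 kJ/mol).
Kr > Cl: period and group pull opposite ways; the across-period shift dominates (1351 vs 1251 kJ/mol).
Tabulated first ionization energy (kJ/mol): Be 900, Cl 1251, Kr 1351, Sr 550, Xe 1170.
So from highest to lowest: Kr > Cl > Xe > Be > Sr.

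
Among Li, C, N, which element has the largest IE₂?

The second ionization energy removes an electron from the +1 ion. For each element: Li⁺ is the bare [He] core; C⁺ still has 3 valence electrons; N⁺ still has 4 valence electrons.
Pulling an electron out of a noble-gas core costs far more than removing a remaining valence electron, so Li sits at the high end of IE_2.
Valence configurations: C⁺ [He]2s²2p¹, N⁺ [He]2s²2p².
Approximate IE_2 values (kJ/mol): Li 7298, C 2353, N 2856.
Overall IE_2 order: C < N < Li.

Li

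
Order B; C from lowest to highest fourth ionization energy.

C, B

After 3 electrons have been removed, what remains? B³⁺ is the bare [He] core; C³⁺ still has 1 valence electron.
Breaking into a closed-shell core is much more expensive than removing a leftover valence electron — B has the largest IE_4 here.
Tabulated IE_4 (kJ/mol): B 25026, C 6223.
Overall IE_4 order: C < B.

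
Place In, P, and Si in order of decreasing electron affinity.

Si, P, In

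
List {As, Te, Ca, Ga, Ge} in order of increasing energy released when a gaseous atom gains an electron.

Ca < Ga < As < Ge < Te

Ca is in period 4, group 2; Ga is in period 4, group 13; Ge is in period 4, group 14; As is in period 4, group 15; Te is in period 5, group 16.
Atoms with high Z_eff and room in the valence shell (especially the halogens) have the most exothermic electron affinities.
These span different periods and groups, so the two trends combine.
Ga > Ca: Ga lies to the right of Ca in period 4, so the across-period effect alone puts Ga higher.
As > Ga: As lies to the right of Ga in period 4, so the across-period effect alone puts As higher.
Ge > As: this pair runs against the simple trend — see the exception note.
Te > Ge: the two effects oppose for this pair; the across-period effect wins (190 vs 119 kJ/mol).
Note the exception: Ge has a higher electron affinity than As, contrary to the simple trend — adding an electron to As's half-filled 4p³ is unfavourable, so Ge (4p²) has the more exothermic EA.
Tabulated electron affinity (kJ/mol): Ca 2, Ga 29, Ge 119, As 78, Te 190.
So from lowest to highest: Ca < Ga < As < Ge < Te.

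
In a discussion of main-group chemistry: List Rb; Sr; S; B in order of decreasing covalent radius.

Rb > Sr > S > B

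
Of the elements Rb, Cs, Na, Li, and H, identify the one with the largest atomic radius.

Cs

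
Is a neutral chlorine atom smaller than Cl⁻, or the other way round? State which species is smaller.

Forming Cl⁻ adds 1 electron to Cl. More electron–electron repulsion in the same shell, with unchanged nuclear charge, lets the cloud expand.
An anion is larger than its parent atom: Cl⁻ > Cl.

Cl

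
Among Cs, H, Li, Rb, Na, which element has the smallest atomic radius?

H

H is in period 1, group 1; Li is in period 2, group 1; Na is in period 3, group 1; Rb is in period 5, group 1; Cs is in period 6, group 1.
Across a period the added protons contract the valence shell; down a group each new principal shell makes the atom larger.
All are in group 1, so atomic radius increases down the group.
The smallest atomic radius among these belongs to H.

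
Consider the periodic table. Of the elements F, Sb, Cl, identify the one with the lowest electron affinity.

Sb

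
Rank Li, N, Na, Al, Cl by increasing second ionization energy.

Al < Cl < N < Na < Li

After 1 electron has been removed, what remains? Li⁺ is the bare [He] core; N⁺ still has 4 valence electrons; Na⁺ is the bare [Ne] core; Al⁺ still has 2 valence electrons; Cl⁺ still has 6 valence electrons.
Breaking into a closed-shell core is much more expensive than removing a leftover valence electron — Na and Li have the largest IE_2 here.
Valence configurations: N⁺ [He]2s²2p², Al⁺ [Ne]3s², Cl⁺ [Ne]3s²3p⁴.
The numbers (kJ/mol): Li 7298, N 2856, Na 4562, Al 1817, Cl 2298.
Putting it together, IE_2: Al < Cl < N < Na < Li.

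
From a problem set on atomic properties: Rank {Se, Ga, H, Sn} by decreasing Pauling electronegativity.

Smaller atoms with higher effective nuclear charge are more electronegative.
Neither a single period nor a single group — weigh both effects.
Sn > Ga: period and group pull opposite ways; the across-period shift dominates (1.96 vs 1.81).
H > Sn: period and group pull opposite ways; the down-group shift dominates (2.20 vs 1.96).
Se > H: the two effects oppose for this pair; the across-period effect wins (2.55 vs 2.20).
Approximate values (Pauling): H 2.20, Ga 1.81, Se 2.55, Sn 1.96.
So from highest to lowest: Se > H > Sn > Ga.

Se > H > Sn > Ga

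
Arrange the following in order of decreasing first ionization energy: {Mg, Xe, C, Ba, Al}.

Xe > C > Mg > Al > Ba

C is in period 2, group 14; Mg is in period 3, group 2; Al is in period 3, group 13; Xe is in period 5, group 18; Ba is in period 6, group 2.
IE₁ increases left→right with effective nuclear charge and decreases top→bottom as the valence shell moves farther out.
These span different periods and groups, so the two trends combine.
Al > Ba: relative to Ba, both the across-period and down-group shifts push Al's first ionization energy up.
Mg > Al: this pair runs against the simple trend — see the exception note.
C > Mg: relative to Mg, both the across-period and down-group shifts push C's first ionization energy up.
Xe > C: period and group pull opposite ways; the across-period shift dominates (1170 vs 1086 kJ/mol).
Note the exception: Mg has a higher first ionization energy than Al, contrary to the simple trend — Al's single 3p electron is easier to remove than one from Mg's filled 3s².
Tabulated first ionization energy (kJ/mol): C 1086, Mg 738, Al 578, Xe 1170, Ba 503.
So from highest to lowest: Xe > C > Mg > Al > Ba.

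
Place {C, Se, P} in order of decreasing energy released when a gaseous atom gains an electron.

Se > C > P

Adding an electron releases more energy for atoms nearer the top right (short of the noble gases).
These sit on a diagonal, where the across-period and down-group effects partly cancel.
C > P: the two effects oppose for this pair; the down-group effect wins (122 vs 72 kJ/mol).
Se > C: period and group pull opposite ways; the across-period shift dominates (195 vs 122 kJ/mol).
For reference (kJ/mol): C 122, P 72, Se 195.
So from highest to lowest: Se > C > P.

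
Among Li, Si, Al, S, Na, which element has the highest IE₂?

Li

Consider each +1 ion: Li⁺ is the bare [He] core; Si⁺ still has 3 valence electrons; Al⁺ still has 2 valence electrons; S⁺ still has 5 valence electrons; Na⁺ is the bare [Ne] core.
Breaking into a closed-shell core is much more expensive than removing a leftover valence electron — Na and Li have the largest IE_2 here.
Valence configurations: Si⁺ [Ne]3s²3p¹, Al⁺ [Ne]3s², S⁺ [Ne]3s²3p³.
Si⁺ loses a lone 3p electron whereas Al⁺ must break into a filled 3s² pair, so IE_2(Al) > IE_2(Si) even though Si has the higher nuclear charge.
Tabulated IE_2 (kJ/mol): Li 7298, Si 1577, Al 1817, S 2252, Na 4562.
Putting it together, IE_2: Si < Al < S < Na < Li.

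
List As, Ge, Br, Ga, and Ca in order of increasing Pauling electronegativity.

Ca < Ga < Ge < As < Br

Ca is in period 4, group 2; Ga is in period 4, group 13; Ge is in period 4, group 14; As is in period 4, group 15; Br is in period 4, group 17.
Electronegativity increases across a period and decreases down a group, tracking effective nuclear charge and atomic size.
All lie in period 4, so electronegativity increases left to right.
So from lowest to highest: Ca < Ga < Ge < As < Br.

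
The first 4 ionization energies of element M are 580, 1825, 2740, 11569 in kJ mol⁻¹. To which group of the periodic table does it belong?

Look for the largest jump between consecutive ionization energies: IE4/IE3 ≈ 4.2, far larger than any earlier ratio.
That jump marks the point where a core electron is being removed. So the atom has 3 valence electrons.
A main-group element with 3 valence electrons is in group 13.

Group 13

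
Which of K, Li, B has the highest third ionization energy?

Li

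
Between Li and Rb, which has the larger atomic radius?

Rb

Li is in period 2, group 1; Rb is in period 5, group 1.
Radius decreases left→right (rising Z_eff, same n) and increases top→bottom (higher n).
All are in group 1, so atomic radius increases down the group.
So Rb has the larger atomic radius (Rb > Li).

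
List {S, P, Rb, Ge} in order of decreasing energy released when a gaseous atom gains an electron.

S > Ge > P > Rb

Electron affinity generally becomes more exothermic across a period toward the halogens and less exothermic down a group.
Here both period and group differ, so the two effects have to be weighed against each other.
P > Rb: both effects reinforce here, so P is clearly the higher of the two.
Ge > P: this pair runs against the simple trend — see the exception note.
S > Ge: relative to Ge, both the across-period and down-group shifts push S's electron affinity up.
Note the exception: Ge has a higher electron affinity than P, contrary to the simple trend — adding an electron to P's half-filled np³ subshell costs electron-pairing energy.
For reference (kJ/mol): P 72, S 200, Ge 119, Rb 47.
So from highest to lowest: S > Ge > P > Rb.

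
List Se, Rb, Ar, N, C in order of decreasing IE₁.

C is in period 2, group 14; N is in period 2, group 15; Ar is in period 3, group 18; Se is in period 4, group 16; Rb is in period 5, group 1.
Across a period the outer electron is held more tightly (higher IE₁); down a group it sits in a higher shell, more shielded, and comes off more easily.
Neither a single period nor a single group — weigh both effects.
Se > Rb: both effects reinforce here, so Se is clearly the higher of the two.
C > Se: the two effects oppose for this pair; the down-group effect wins (1086 vs 941 kJ/mol).
N > C: N lies to the right of C in period 2, so the across-period effect alone puts N higher.
Ar > N: the two effects oppose for this pair; the across-period effect wins (1521 vs 1402 kJ/mol).
Approximate values (kJ/mol): C 1086, N 1402, Ar 1521, Se 941, Rb 403.
So from highest to lowest: Ar > N > C > Se > Rb.

Ar > N > C > Se > Rb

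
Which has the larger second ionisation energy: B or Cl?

IE_2 is the cost of taking one more electron from the +1 cation: B⁺ still has 2 valence electrons; Cl⁺ still has 6 valence electrons.
All are still removing valence electrons, so compare the +1 ions as you would atoms: IE_2 generally rises across a period (higher Z_eff) and falls down a group (larger shell), subject to the usual subshell exceptions.
Valence configurations: B⁺ [He]2s², Cl⁺ [Ne]3s²3p⁴.
Approximate IE_2 values (kJ/mol): B 2427, Cl 2298.
Hence IE_2: Cl < B.

B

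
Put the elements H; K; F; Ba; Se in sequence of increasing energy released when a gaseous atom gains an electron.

Ba, K, H, Se, F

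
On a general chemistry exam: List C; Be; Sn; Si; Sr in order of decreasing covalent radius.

Be is in period 2, group 2; C is in period 2, group 14; Si is in period 3, group 14; Sr is in period 5, group 2; Sn is in period 5, group 14.
Moving right in a period, electrons are added to the same shell under a stronger nuclear pull, so atoms get smaller; moving down, a new shell is opened and atoms get larger.
These span different periods and groups, so the two trends combine.
Be > C: Be lies to the left of C in period 2, so the across-period effect alone puts Be larger.
Si > Be: the two effects oppose for this pair; the down-group effect wins (116 vs 102 pm).
Sn > Si: they share group 14; the group trend gives Sn the larger value.
Sr > Sn: Sr lies to the left of Sn in period 5, so the across-period effect alone puts Sr larger.
Tabulated atomic radius (pm): Be 102, C 75, Si 116, Sr 185, Sn 140.
So from largest to smallest: Sr > Sn > Si > Be > C.

Sr, Sn, Si, Be, C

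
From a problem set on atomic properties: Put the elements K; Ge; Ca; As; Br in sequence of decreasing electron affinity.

K is in period 4, group 1; Ca is in period 4, group 2; Ge is in period 4, group 14; As is in period 4, group 15; Br is in period 4, group 17.
Adding an electron releases more energy for atoms nearer the top right (short of the noble gases).
All lie in period 4; the across-period trend (electron affinity increases left to right) applies, with the exception below.
Note the exception: K has a higher electron affinity than Ca, contrary to the simple trend — adding an electron to Ca (ns²) has to open a new, higher-energy np subshell, which is unfavourable.
Note the exception: Ge has a higher electron affinity than As, contrary to the simple trend — adding an electron to As's half-filled 4p³ is unfavourable, so Ge (4p²) has the more exothermic EA.
For reference (kJ/mol): K 48, Ca 2, Ge 119, As 78, Br 325.
So from highest to lowest: Br > Ge > As > K > Ca.

Br > Ge > As > K > Ca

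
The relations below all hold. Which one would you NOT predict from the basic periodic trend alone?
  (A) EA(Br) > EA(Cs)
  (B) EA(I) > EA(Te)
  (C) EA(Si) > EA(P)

(C)

The general trend: electron affinity increases across a period and decreases down a group.
(A) Br (period 4, group 17) vs Cs (period 6, group 1): the stated order agrees with the simple trend.
(B) I (period 5, group 17) vs Te (period 5, group 16): the stated order agrees with the simple trend.
(C) Si (period 3, group 14) vs P (period 3, group 15): the stated order contradicts the simple trend.
The exception is (C): adding an electron to P's half-filled 3p³ is unfavourable, so Si (3p²) has the more exothermic EA.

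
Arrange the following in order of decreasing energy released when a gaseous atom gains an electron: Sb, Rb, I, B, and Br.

Br > I > Sb > Rb > B

B is in period 2, group 13; Br is in period 4, group 17; Rb is in period 5, group 1; Sb is in period 5, group 15; I is in period 5, group 17.
EA tends to increase across a period and decrease down a group, though the pattern is less regular than for IE or radius.
These span different periods and groups, so the two trends combine.
Rb > B: this pair runs against the simple trend — see the exception note.
Sb > Rb: both are in period 5; the period trend gives Sb the larger value.
I > Sb: I lies to the right of Sb in period 5, so the across-period effect alone puts I higher.
Br > I: they share group 17; the group trend gives Br the larger value.
Note the exception: Rb has a higher electron affinity than B, contrary to the simple trend — B's ns²np¹ configuration gives only a small electron affinity — the sparsely filled np subshell binds an added electron weakly.
Tabulated electron affinity (kJ/mol): B 27, Br 325, Rb 47, Sb 103, I 295.
So from highest to lowest: Br > I > Sb > Rb > B.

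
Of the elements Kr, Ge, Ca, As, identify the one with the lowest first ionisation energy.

Across a period the outer electron is held more tightly (higher IE₁); down a group it sits in a higher shell, more shielded, and comes off more easily.
All lie in period 4, so first ionization energy increases left to right.
The lowest first ionisation energy among these belongs to Ca.

Ca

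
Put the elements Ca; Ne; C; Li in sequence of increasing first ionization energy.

Li, Ca, C, Ne

Li is in period 2, group 1; C is in period 2, group 14; Ne is in period 2, group 18; Ca is in period 4, group 2.
IE₁ increases left→right with effective nuclear charge and decreases top→bottom as the valence shell moves farther out.
These span different periods and groups, so the two trends combine.
Ca > Li: the two effects oppose for this pair; the across-period effect wins (590 vs 520 kJ/mol).
C > Ca: relative to Ca, both the across-period and down-group shifts push C's first ionization energy up.
Ne > C: Ne lies to the right of C in period 2, so the across-period effect alone puts Ne higher.
Tabulated first ionization energy (kJ/mol): Li 520, C 1086, Ne 2081, Ca 590.
So from lowest to highest: Li < Ca < C < Ne.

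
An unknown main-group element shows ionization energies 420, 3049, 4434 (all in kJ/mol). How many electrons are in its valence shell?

Look for the largest jump between consecutive ionization energies: IE2/IE1 ≈ 7.3, far larger than any earlier ratio.
That jump marks the point where a core electron is being removed. So the atom has 1 valence electron.

1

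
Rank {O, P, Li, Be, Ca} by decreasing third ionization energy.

Consider each +2 ion: O²⁺ still has 4 valence electrons; P²⁺ still has 3 valence electrons; Li²⁺ is already 1 electron into the core; Be²⁺ is the bare [He] core; Ca²⁺ is the bare [Ar] core.
Usually core removal costs more than valence removal, but here the competition is close: a tightly held n=2 valence electron can cost more to remove than an n=3 core electron, so the actual values have to decide it.
Valence configurations: O²⁺ [He]2s²2p², P²⁺ [Ne]3s²3p¹.
The numbers (kJ/mol): O 5300, P 2914, Li 11815, Be 14849, Ca 4912.
Overall IE_3 order: P < Ca < O < Li < Be.

Be, Li, O, Ca, P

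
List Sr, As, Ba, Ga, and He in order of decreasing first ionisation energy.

First ionization energy rises across a period (greater Z_eff holds electrons more tightly) and falls down a group (valence electrons are farther from the nucleus).
Neither a single period nor a single group — weigh both effects.
Sr > Ba: they share group 2; the group trend gives Sr the larger value.
Ga > Sr: both effects reinforce here, so Ga is clearly the higher of the two.
As > Ga: both are in period 4; the period trend gives As the larger value.
He > As: relative to As, both the across-period and down-group shifts push He's first ionization energy up.
Tabulated first ionization energy (kJ/mol): He 2372, Ga 579, As 947, Sr 550, Ba 503.
So from highest to lowest: He > As > Ga > Sr > Ba.

He, As, Ga, Sr, Ba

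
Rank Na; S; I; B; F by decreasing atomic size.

Na, I, S, B, F

B is in period 2, group 13; F is in period 2, group 17; Na is in period 3, group 1; S is in period 3, group 16; I is in period 5, group 17.
Radius decreases left→right (rising Z_eff, same n) and increases top→bottom (higher n).
Here both period and group differ, so the two effects have to be weighed against each other.
B > F: both are in period 2; the period trend gives B the larger value.
S > B: the two effects oppose for this pair; the down-group effect wins (103 vs 85 pm).
I > S: period and group pull opposite ways; the down-group shift dominates (133 vs 103 pm).
Na > I: period and group pull opposite ways; the across-period shift dominates (155 vs 133 pm).
Approximate values (pm): B 85, F 64, Na 155, S 103, I 133.
So from largest to smallest: Na > I > S > B > F.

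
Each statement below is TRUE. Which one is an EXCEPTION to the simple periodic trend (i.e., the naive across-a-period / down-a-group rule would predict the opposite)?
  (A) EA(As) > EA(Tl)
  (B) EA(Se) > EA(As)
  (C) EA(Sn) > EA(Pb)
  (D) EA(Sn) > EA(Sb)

(D)

The general trend: electron affinity increases across a period and decreases down a group.
(A) As (period 4, group 15) vs Tl (period 6, group 13): the stated order agrees with the simple trend.
(B) Se (period 4, group 16) vs As (period 4, group 15): the stated order agrees with the simple trend.
(C) Sn (period 5, group 14) vs Pb (period 6, group 14): the stated order agrees with the simple trend.
(D) Sn (period 5, group 14) vs Sb (period 5, group 15): the stated order contradicts the simple trend.
The exception is (D): adding an electron to Sb's half-filled 5p³ is unfavourable, so Sn has the more exothermic EA.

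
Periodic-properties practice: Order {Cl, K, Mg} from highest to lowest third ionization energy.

Mg, K, Cl

IE_3 is the cost of taking one more electron from the +2 cation: Cl²⁺ still has 5 valence electrons; K²⁺ is already 1 electron into the core; Mg²⁺ is the bare [Ne] core.
Pulling an electron out of a noble-gas core costs far more than removing a remaining valence electron, so K and Mg sit at the high end of IE_3.
Tabulated IE_3 (kJ/mol): Cl 3822, K 4420, Mg 7733.
Putting it together, IE_3: Cl < K < Mg.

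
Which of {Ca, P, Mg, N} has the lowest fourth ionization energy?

IE_4 is the cost of taking one more electron from the +3 cation: Ca³⁺ is already 1 electron into the core; P³⁺ still has 2 valence electrons; Mg³⁺ is already 1 electron into the core; N³⁺ still has 2 valence electrons.
Usually core removal costs more than valence removal, but here the competition is close: a tightly held n=2 valence electron can cost more to remove than an n=3 core electron, so the actual values have to decide it.
Valence configurations: P³⁺ [Ne]3s², N³⁺ [He]2s².
Tabulated IE_4 (kJ/mol): Ca 6491, P 4964, Mg 10543, N 7475.
Overall IE_4 order: P < Ca < N < Mg.

P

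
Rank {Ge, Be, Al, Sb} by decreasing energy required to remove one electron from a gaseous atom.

Be > Sb > Ge > Al

Be is in period 2, group 2; Al is in period 3, group 13; Ge is in period 4, group 14; Sb is in period 5, group 15.
Across a period the outer electron is held more tightly (higher IE₁); down a group it sits in a higher shell, more shielded, and comes off more easily.
These sit on a diagonal, where the across-period and down-group effects partly cancel.
Ge > Al: period and group pull opposite ways; the across-period shift dominates (762 vs 578 kJ/mol).
Sb > Ge: the two effects oppose for this pair; the across-period effect wins (831 vs 762 kJ/mol).
Be > Sb: the two effects oppose for this pair; the down-group effect wins (900 vs 831 kJ/mol).
Approximate values (kJ/mol): Be 900, Al 578, Ge 762, Sb 831.
So from highest to lowest: Be > Sb > Ge > Al.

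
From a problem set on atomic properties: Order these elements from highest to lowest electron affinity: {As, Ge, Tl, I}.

I, Ge, As, Tl

Ge is in period 4, group 14; As is in period 4, group 15; I is in period 5, group 17; Tl is in period 6, group 13.
EA tends to increase across a period and decrease down a group, though the pattern is less regular than for IE or radius.
These span different periods and groups, so the two trends combine.
As > Tl: relative to Tl, both the across-period and down-group shifts push As's electron affinity up.
Ge > As: this pair runs against the simple trend — see the exception note.
I > Ge: period and group pull opposite ways; the across-period shift dominates (295 vs 119 kJ/mol).
Note the exception: Ge has a higher electron affinity than As, contrary to the simple trend — adding an electron to As's half-filled 4p³ is unfavourable, so Ge (4p²) has the more exothermic EA.
Tabulated electron affinity (kJ/mol): Ge 119, As 78, I 295, Tl 19.
So from highest to lowest: I > Ge > As > Tl.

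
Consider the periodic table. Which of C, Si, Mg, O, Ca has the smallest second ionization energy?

Ca

Consider each +1 ion: C⁺ still has 3 valence electrons; Si⁺ still has 3 valence electrons; Mg⁺ still has 1 valence electron; O⁺ still has 5 valence electrons; Ca⁺ still has 1 valence electron.
All are still removing valence electrons, so compare the +1 ions as you would atoms: IE_2 generally rises across a period (higher Z_eff) and falls down a group (larger shell), subject to the usual subshell exceptions.
Valence configurations: C⁺ [He]2s²2p¹, Si⁺ [Ne]3s²3p¹, Mg⁺ [Ne]3s¹, O⁺ [He]2s²2p³, Ca⁺ [Ar]4s¹.
Tabulated IE_2 (kJ/mol): C 2353, Si 1577, Mg 1451, O 3388, Ca 1145.
Putting it together, IE_2: Ca < Mg < Si < C < O.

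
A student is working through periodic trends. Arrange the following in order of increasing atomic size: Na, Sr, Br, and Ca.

Br < Na < Ca < Sr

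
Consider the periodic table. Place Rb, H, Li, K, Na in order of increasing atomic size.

Atomic radius shrinks across a period as nuclear charge pulls the same shell inward, and grows down a group as new shells are added.
All are in group 1, so atomic radius increases down the group.
So from smallest to largest: H < Li < Na < K < Rb.

H, Li, Na, K, Rb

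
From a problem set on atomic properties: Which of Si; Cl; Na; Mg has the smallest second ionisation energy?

Mg

After 1 electron has been removed, what remains? Si⁺ still has 3 valence electrons; Cl⁺ still has 6 valence electrons; Na⁺ is the bare [Ne] core; Mg⁺ still has 1 valence electron.
Core electrons are held far more tightly than valence electrons, so Na tops the IE_2 order.
Valence configurations: Si⁺ [Ne]3s²3p¹, Cl⁺ [Ne]3s²3p⁴, Mg⁺ [Ne]3s¹.
Approximate IE_2 values (kJ/mol): Si 1577, Cl 2298, Na 4562, Mg 1451.
Hence IE_2: Mg < Si < Cl < Na.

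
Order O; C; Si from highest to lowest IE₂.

O, C, Si

The second ionization energy removes an electron from the +1 ion. For each element: O⁺ still has 5 valence electrons; C⁺ still has 3 valence electrons; Si⁺ still has 3 valence electrons.
All are still removing valence electrons, so compare the +1 ions as you would atoms: IE_2 generally rises across a period (higher Z_eff) and falls down a group (larger shell), subject to the usual subshell exceptions.
Valence configurations: O⁺ [He]2s²2p³, C⁺ [He]2s²2p¹, Si⁺ [Ne]3s²3p¹.
The numbers (kJ/mol): O 3388, C 2353, Si 1577.
Putting it together, IE_2: Si < C < O.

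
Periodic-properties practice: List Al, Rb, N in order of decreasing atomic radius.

N is in period 2, group 15; Al is in period 3, group 13; Rb is in period 5, group 1.
Moving right in a period, electrons are added to the same shell under a stronger nuclear pull, so atoms get smaller; moving down, a new shell is opened and atoms get larger.
These span different periods and groups, so the two trends combine.
Al > N: both effects reinforce here, so Al is clearly the larger of the two.
Rb > Al: both effects reinforce here, so Rb is clearly the larger of the two.
Tabulated atomic radius (pm): N 71, Al 126, Rb 210.
So from largest to smallest: Rb > Al > N.

Rb > Al > N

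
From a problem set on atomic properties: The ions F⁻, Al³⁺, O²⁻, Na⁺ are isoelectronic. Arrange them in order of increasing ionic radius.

All of these have 10 electrons, so size is governed by nuclear charge alone: the more protons, the stronger the pull on the same electron cloud, and the smaller the ion.
Nuclear charges: Al³⁺ (Z=13), Na⁺ (Z=11), F⁻ (Z=9), O²⁻ (Z=8).
Smallest to largest: Al³⁺ < Na⁺ < F⁻ < O²⁻.

Al³⁺ < Na⁺ < F⁻ < O²⁻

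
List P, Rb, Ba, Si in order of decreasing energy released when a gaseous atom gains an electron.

EA tends to increase across a period and decrease down a group, though the pattern is less regular than for IE or radius.
Here both period and group differ, so the two effects have to be weighed against each other.
Rb > Ba: the two effects oppose for this pair; the down-group effect wins (47 vs 14 kJ/mol).
P > Rb: both effects reinforce here, so P is clearly the higher of the two.
Si > P: this pair runs against the simple trend — see the exception note.
Note the exception: Si has a higher electron affinity than P, contrary to the simple trend — adding an electron to P's half-filled 3p³ is unfavourable, so Si (3p²) has the more exothermic EA.
For reference (kJ/mol): Si 134, P 72, Rb 47, Ba 14.
So from highest to lowest: Si > P > Rb > Ba.

Si, P, Rb, Ba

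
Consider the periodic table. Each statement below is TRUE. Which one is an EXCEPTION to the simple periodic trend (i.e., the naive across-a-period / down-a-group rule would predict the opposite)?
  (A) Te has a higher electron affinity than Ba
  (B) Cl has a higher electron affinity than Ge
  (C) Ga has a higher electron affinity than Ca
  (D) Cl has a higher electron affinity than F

The general trend: electron affinity increases across a period and decreases down a group.
(A) Te (period 5, group 16) vs Ba (period 6, group 2): the stated order agrees with the simple trend.
(B) Cl (period 3, group 17) vs Ge (period 4, group 14): the stated order agrees with the simple trend.
(C) Ga (period 4, group 13) vs Ca (period 4, group 2): the stated order agrees with the simple trend.
(D) Cl (period 3, group 17) vs F (period 2, group 17): the stated order contradicts the simple trend.
The exception is (D): F's small 2p subshell makes the incoming electron feel strong e⁻–e⁻ repulsion, so Cl actually releases more energy on gaining an electron.

(D)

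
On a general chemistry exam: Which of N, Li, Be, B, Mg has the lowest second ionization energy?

Mg

Consider each +1 ion: N⁺ still has 4 valence electrons; Li⁺ is the bare [He] core; Be⁺ still has 1 valence electron; B⁺ still has 2 valence electrons; Mg⁺ still has 1 valence electron.
Breaking into a closed-shell core is much more expensive than removing a leftover valence electron — Li has the largest IE_2 here.
Valence configurations: N⁺ [He]2s²2p², Be⁺ [He]2s¹, B⁺ [He]2s², Mg⁺ [Ne]3s¹.
Approximate IE_2 values (kJ/mol): N 2856, Li 7298, Be 1757, B 2427, Mg 1451.
So the second ionization energies run Mg < Be < B < N < Li.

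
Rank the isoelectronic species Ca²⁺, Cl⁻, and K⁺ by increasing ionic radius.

Ca²⁺ < K⁺ < Cl⁻

All of these have 18 electrons, so size is governed by nuclear charge alone: the more protons, the stronger the pull on the same electron cloud, and the smaller the ion.
Nuclear charges: Ca²⁺ (Z=20), K⁺ (Z=19), Cl⁻ (Z=17).
Smallest to largest: Ca²⁺ < K⁺ < Cl⁻.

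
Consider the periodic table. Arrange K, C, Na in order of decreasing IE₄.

Na > C > K

IE_4 is the cost of taking one more electron from the +3 cation: K³⁺ is already 2 electrons into the core; C³⁺ still has 1 valence electron; Na³⁺ is already 2 electrons into the core.
Usually core removal costs more than valence removal, but here the competition is close: a tightly held n=2 valence electron can cost more to remove than an n=3 core electron, so the actual values have to decide it.
Approximate IE_4 values (kJ/mol): K 5877, C 6223, Na 9543.
Hence IE_4: K < C < Na.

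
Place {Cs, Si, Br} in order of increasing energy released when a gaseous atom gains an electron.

Cs < Si < Br

Si is in period 3, group 14; Br is in period 4, group 17; Cs is in period 6, group 1.
Electron affinity generally becomes more exothermic across a period toward the halogens and less exothermic down a group.
Here both period and group differ, so the two effects have to be weighed against each other.
Si > Cs: both effects reinforce here, so Si is clearly the higher of the two.
Br > Si: period and group pull opposite ways; the across-period shift dominates (325 vs 134 kJ/mol).
For reference (kJ/mol): Si 134, Br 325, Cs 46.
So from lowest to highest: Cs < Si < Br.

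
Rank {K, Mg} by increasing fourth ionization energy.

K, Mg

Consider each +3 ion: K³⁺ is already 2 electrons into the core; Mg³⁺ is already 1 electron into the core.
All of these are removing an electron from a noble-gas core or deeper; the smaller core (lower principal quantum number) is held far more tightly, and within a period the higher nuclear charge binds the same core more tightly.
The numbers (kJ/mol): K 5877, Mg 10543.
So the fourth ionization energies run K < Mg.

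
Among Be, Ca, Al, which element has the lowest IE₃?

Al

IE_3 is the cost of taking one more electron from the +2 cation: Be²⁺ is the bare [He] core; Ca²⁺ is the bare [Ar] core; Al²⁺ still has 1 valence electron.
Core electrons are held far more tightly than valence electrons, so Ca and Be top the IE_3 order.
The numbers (kJ/mol): Be 14849, Ca 4912, Al 2745.
Putting it together, IE_3: Al < Ca < Be.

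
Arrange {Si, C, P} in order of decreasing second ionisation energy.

C, P, Si

IE_2 is the cost of taking one more electron from the +1 cation: Si⁺ still has 3 valence electrons; C⁺ still has 3 valence electrons; P⁺ still has 4 valence electrons.
All are still removing valence electrons, so compare the +1 ions as you would atoms: IE_2 generally rises across a period (higher Z_eff) and falls down a group (larger shell), subject to the usual subshell exceptions.
Valence configurations: Si⁺ [Ne]3s²3p¹, C⁺ [He]2s²2p¹, P⁺ [Ne]3s²3p².
The numbers (kJ/mol): Si 1577, C 2353, P 1907.
So the second ionization energies run Si < P < C.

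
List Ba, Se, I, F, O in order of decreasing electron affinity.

F, I, Se, O, Ba

Electron affinity generally becomes more exothermic across a period toward the halogens and less exothermic down a group.
Here both period and group differ, so the two effects have to be weighed against each other.
O > Ba: both effects reinforce here, so O is clearly the higher of the two.
Se > O: this pair runs against the simple trend — see the exception note.
I > Se: the two effects oppose for this pair; the across-period effect wins (295 vs 195 kJ/mol).
F > I: they share group 17; the group trend gives F the larger value.
Note the exception: Se has a higher electron affinity than O, contrary to the simple trend — O's compact 2p subshell gives strong electron–electron repulsion on the added electron.
Approximate values (kJ/mol): O 141, F 328, Se 195, I 295, Ba 14.
So from highest to lowest: F > I > Se > O > Ba.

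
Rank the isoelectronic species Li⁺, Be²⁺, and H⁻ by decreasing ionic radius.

H⁻ > Li⁺ > Be²⁺

All of these have 2 electrons, so size is governed by nuclear charge alone: the more protons, the stronger the pull on the same electron cloud, and the smaller the ion.
Nuclear charges: Be²⁺ (Z=4), Li⁺ (Z=3), H⁻ (Z=1).
Largest to smallest: H⁻ > Li⁺ > Be²⁺.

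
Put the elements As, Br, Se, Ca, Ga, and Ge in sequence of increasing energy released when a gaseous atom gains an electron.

Ca is in period 4, group 2; Ga is in period 4, group 13; Ge is in period 4, group 14; As is in period 4, group 15; Se is in period 4, group 16; Br is in period 4, group 17.
EA tends to increase across a period and decrease down a group, though the pattern is less regular than for IE or radius.
All lie in period 4; the across-period trend (electron affinity increases left to right) applies, with the exception below.
Note the exception: Ge has a higher electron affinity than As, contrary to the simple trend — adding an electron to As's half-filled 4p³ is unfavourable, so Ge (4p²) has the more exothermic EA.
For reference (kJ/mol): Ca 2, Ga 29, Ge 119, As 78, Se 195, Br 325.
So from lowest to highest: Ca < Ga < As < Ge < Se < Br.

Ca, Ga, As, Ge, Se, Br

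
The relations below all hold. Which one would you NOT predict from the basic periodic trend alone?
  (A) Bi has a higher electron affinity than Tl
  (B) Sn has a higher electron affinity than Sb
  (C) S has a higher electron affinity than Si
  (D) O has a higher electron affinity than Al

(B)

The general trend: electron affinity increases across a period and decreases down a group.
(A) Bi (period 6, group 15) vs Tl (period 6, group 13): the stated order agrees with the simple trend.
(B) Sn (period 5, group 14) vs Sb (period 5, group 15): the stated order contradicts the simple trend.
(C) S (period 3, group 16) vs Si (period 3, group 14): the stated order agrees with the simple trend.
(D) O (period 2, group 16) vs Al (period 3, group 13): the stated order agrees with the simple trend.
The exception is (B): adding an electron to Sb's half-filled 5p³ is unfavourable, so Sn has the more exothermic EA.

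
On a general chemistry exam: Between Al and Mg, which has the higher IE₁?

Mg

Mg is in period 3, group 2; Al is in period 3, group 13.
First ionization energy rises across a period (greater Z_eff holds electrons more tightly) and falls down a group (valence electrons are farther from the nucleus).
All lie in period 3; the across-period trend (first ionization energy increases left to right) applies, with the exception below.
Note the exception: Mg has a higher first ionization energy than Al, contrary to the simple trend — Al's single 3p electron is easier to remove than one from Mg's filled 3s².
Approximate values (kJ/mol): Mg 738, Al 578.
So Mg has the higher IE₁ (Mg > Al).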